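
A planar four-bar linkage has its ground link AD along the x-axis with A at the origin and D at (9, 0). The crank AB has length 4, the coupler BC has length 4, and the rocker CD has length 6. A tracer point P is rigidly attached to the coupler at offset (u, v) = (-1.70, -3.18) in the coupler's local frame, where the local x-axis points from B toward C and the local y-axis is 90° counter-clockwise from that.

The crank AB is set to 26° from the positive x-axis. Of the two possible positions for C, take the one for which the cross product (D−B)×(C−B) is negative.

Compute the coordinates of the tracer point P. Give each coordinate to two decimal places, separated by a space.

A=(0,0), D=(9.00,0)
B = A + 4.00·(cos26°, sin26°) = (3.5952, 1.7535)
|BD| = 5.6822
circle(B,4.00) ∩ circle(D,6.00): a=1.0812, h=3.8511
  candidates: C₊=(5.8120,5.0830) cross=21.883; C₋=(3.4352,-2.2433) cross=-21.883
  mode - wants cross < 0 → take C=(3.4352,-2.2433) (cross=-21.883)
ex = (C−B)/|BC| = (-0.0400,-0.9992); ey = (0.9992,-0.0400)
P = B + -1.70·ex + -3.18·ey = (0.4857,3.5793)

0.49 3.58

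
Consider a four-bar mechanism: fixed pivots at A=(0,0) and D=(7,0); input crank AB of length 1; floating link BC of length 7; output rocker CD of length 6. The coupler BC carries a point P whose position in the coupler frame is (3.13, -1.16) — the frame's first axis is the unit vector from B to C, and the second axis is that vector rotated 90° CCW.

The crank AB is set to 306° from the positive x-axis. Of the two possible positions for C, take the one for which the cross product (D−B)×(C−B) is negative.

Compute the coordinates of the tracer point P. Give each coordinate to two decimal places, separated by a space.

1.95 -3.86

A=(0,0), D=(7.00,0)
B = A + 1.00·(cos306°, sin306°) = (0.5878, -0.8090)
|BD| = 6.4630
circle(B,7.00) ∩ circle(D,6.00): a=4.2372, h=5.5719
  candidates: C₊=(4.0942,5.2494) cross=36.011; C₋=(5.4892,-5.8067) cross=-36.011
  mode - wants cross < 0 → take C=(5.4892,-5.8067) (cross=-36.011)
ex = (C−B)/|BC| = (0.7002,-0.7139); ey = (0.7139,0.7002)
P = B + 3.13·ex + -1.16·ey = (1.9512,-3.8559)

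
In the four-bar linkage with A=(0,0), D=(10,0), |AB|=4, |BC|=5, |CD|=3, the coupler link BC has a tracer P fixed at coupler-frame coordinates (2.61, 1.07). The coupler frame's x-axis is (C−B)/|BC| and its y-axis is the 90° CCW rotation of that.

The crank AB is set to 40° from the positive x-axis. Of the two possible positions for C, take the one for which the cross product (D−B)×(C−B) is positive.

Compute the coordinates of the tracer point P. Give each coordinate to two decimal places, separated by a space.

5.73 3.49

A=(0,0), D=(10.00,0)
B = A + 4.00·(cos40°, sin40°) = (3.0642, 2.5712)
|BD| = 7.3971
circle(B,5.00) ∩ circle(D,3.00): a=4.7800, h=1.4667
  candidates: C₊=(8.0560,2.2849) cross=10.849; C₋=(7.0364,-0.4656) cross=-10.849
  mode + wants cross > 0 → take C=(8.0560,2.2849) (cross=10.849)
ex = (C−B)/|BC| = (0.9984,-0.0572); ey = (0.0572,0.9984)
P = B + 2.61·ex + 1.07·ey = (5.7312,3.4900)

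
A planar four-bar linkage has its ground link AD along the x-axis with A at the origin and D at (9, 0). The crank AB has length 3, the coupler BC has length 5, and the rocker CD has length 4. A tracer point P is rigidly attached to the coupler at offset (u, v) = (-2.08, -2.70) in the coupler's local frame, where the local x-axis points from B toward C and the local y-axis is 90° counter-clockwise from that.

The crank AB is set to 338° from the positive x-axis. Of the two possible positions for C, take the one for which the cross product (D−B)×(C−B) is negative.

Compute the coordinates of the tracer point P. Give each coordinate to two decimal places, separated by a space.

A=(0,0), D=(9.00,0)
B = A + 3.00·(cos338°, sin338°) = (2.7816, -1.1238)
|BD| = 6.3192
circle(B,5.00) ∩ circle(D,4.00): a=3.8717, h=3.1638
  candidates: C₊=(6.0289,2.6781) cross=19.993; C₋=(7.1542,-3.5487) cross=-19.993
  mode - wants cross < 0 → take C=(7.1542,-3.5487) (cross=-19.993)
ex = (C−B)/|BC| = (0.8745,-0.4850); ey = (0.4850,0.8745)
P = B + -2.08·ex + -2.70·ey = (-0.3469,-2.4763)

-0.35 -2.48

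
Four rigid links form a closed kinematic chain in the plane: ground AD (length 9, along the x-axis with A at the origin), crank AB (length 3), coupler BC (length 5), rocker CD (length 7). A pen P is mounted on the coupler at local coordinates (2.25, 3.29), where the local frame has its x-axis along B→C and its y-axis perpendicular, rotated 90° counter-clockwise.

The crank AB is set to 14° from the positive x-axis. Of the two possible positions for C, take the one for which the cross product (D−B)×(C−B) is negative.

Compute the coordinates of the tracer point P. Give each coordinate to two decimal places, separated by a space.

6.42 -1.17

A=(0,0), D=(9.00,0)
B = A + 3.00·(cos14°, sin14°) = (2.9109, 0.7258)
|BD| = 6.1322
circle(B,5.00) ∩ circle(D,7.00): a=1.1092, h=4.8754
  candidates: C₊=(4.5893,5.4356) cross=29.897; C₋=(3.4353,-4.2467) cross=-29.897
  mode - wants cross < 0 → take C=(3.4353,-4.2467) (cross=-29.897)
ex = (C−B)/|BC| = (0.1049,-0.9945); ey = (0.9945,0.1049)
P = B + 2.25·ex + 3.29·ey = (6.4187,-1.1668)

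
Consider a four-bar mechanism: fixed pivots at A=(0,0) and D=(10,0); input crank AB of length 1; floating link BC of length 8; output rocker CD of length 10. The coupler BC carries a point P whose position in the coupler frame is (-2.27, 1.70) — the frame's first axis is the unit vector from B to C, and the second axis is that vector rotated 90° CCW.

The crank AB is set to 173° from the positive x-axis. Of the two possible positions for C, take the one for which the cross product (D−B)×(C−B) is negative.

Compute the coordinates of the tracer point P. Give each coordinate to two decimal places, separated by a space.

A=(0,0), D=(10.00,0)
B = A + 1.00·(cos173°, sin173°) = (-0.9925, 0.1219)
|BD| = 10.9932
circle(B,8.00) ∩ circle(D,10.00): a=3.8592, h=7.0076
  candidates: C₊=(2.9441,7.0862) cross=77.036; C₋=(2.7888,-6.9281) cross=-77.036
  mode - wants cross < 0 → take C=(2.7888,-6.9281) (cross=-77.036)
ex = (C−B)/|BC| = (0.4727,-0.8812); ey = (0.8812,0.4727)
P = B + -2.27·ex + 1.70·ey = (-0.5674,2.9258)

-0.57 2.93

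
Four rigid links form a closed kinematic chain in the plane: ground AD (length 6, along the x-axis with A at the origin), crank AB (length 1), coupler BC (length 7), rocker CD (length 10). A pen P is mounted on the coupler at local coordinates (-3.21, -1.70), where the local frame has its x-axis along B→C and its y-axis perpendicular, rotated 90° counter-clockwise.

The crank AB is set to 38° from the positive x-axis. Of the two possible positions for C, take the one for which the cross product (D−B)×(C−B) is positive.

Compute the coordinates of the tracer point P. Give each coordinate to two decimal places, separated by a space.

A=(0,0), D=(6.00,0)
B = A + 1.00·(cos38°, sin38°) = (0.7880, 0.6157)
|BD| = 5.2482
circle(B,7.00) ∩ circle(D,10.00): a=-2.2347, h=6.6337
  candidates: C₊=(-0.6530,7.4657) cross=34.815; C₋=(-2.2094,-5.7101) cross=-34.815
  mode + wants cross > 0 → take C=(-0.6530,7.4657) (cross=34.815)
ex = (C−B)/|BC| = (-0.2059,0.9786); ey = (-0.9786,-0.2059)
P = B + -3.21·ex + -1.70·ey = (3.1124,-2.1756)

3.11 -2.18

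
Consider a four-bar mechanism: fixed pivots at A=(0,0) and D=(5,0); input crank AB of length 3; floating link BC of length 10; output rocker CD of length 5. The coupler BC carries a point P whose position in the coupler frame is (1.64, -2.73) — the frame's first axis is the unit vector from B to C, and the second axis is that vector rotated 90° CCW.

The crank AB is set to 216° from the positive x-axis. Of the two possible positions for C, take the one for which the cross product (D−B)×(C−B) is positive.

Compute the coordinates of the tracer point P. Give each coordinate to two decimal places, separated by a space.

0.63 -2.67

A=(0,0), D=(5.00,0)
B = A + 3.00·(cos216°, sin216°) = (-2.4271, -1.7634)
|BD| = 7.6335
circle(B,10.00) ∩ circle(D,5.00): a=8.7293, h=4.8784
  candidates: C₊=(4.9392,4.9996) cross=37.240; C₋=(7.1931,-4.4934) cross=-37.240
  mode + wants cross > 0 → take C=(4.9392,4.9996) (cross=37.240)
ex = (C−B)/|BC| = (0.7366,0.6763); ey = (-0.6763,0.7366)
P = B + 1.64·ex + -2.73·ey = (0.6273,-2.6652)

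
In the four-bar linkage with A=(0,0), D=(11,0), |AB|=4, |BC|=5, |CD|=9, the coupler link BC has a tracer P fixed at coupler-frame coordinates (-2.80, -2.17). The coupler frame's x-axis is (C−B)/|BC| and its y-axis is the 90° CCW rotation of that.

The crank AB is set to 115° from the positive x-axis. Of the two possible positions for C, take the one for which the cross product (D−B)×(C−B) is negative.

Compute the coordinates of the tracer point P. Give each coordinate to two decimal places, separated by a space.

A=(0,0), D=(11.00,0)
B = A + 4.00·(cos115°, sin115°) = (-1.6905, 3.6252)
|BD| = 13.1981
circle(B,5.00) ∩ circle(D,9.00): a=4.4775, h=2.2252
  candidates: C₊=(3.2261,4.5350) cross=29.369; C₋=(2.0036,0.2557) cross=-29.369
  mode - wants cross < 0 → take C=(2.0036,0.2557) (cross=-29.369)
ex = (C−B)/|BC| = (0.7388,-0.6739); ey = (0.6739,0.7388)
P = B + -2.80·ex + -2.17·ey = (-5.2215,3.9089)

-5.22 3.91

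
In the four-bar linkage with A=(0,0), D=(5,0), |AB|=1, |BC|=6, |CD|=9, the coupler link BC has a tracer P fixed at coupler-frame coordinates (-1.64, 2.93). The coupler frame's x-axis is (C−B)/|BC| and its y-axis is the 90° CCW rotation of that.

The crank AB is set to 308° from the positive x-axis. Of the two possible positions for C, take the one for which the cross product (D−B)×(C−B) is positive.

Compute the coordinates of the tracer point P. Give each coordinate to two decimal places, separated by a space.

A=(0,0), D=(5.00,0)
B = A + 1.00·(cos308°, sin308°) = (0.6157, -0.7880)
|BD| = 4.4546
circle(B,6.00) ∩ circle(D,9.00): a=-2.8237, h=5.2940
  candidates: C₊=(-3.1000,3.9230) cross=23.583; C₋=(-1.2270,-6.4981) cross=-23.583
  mode + wants cross > 0 → take C=(-3.1000,3.9230) (cross=23.583)
ex = (C−B)/|BC| = (-0.6193,0.7852); ey = (-0.7852,-0.6193)
P = B + -1.64·ex + 2.93·ey = (-0.6693,-3.8902)

-0.67 -3.89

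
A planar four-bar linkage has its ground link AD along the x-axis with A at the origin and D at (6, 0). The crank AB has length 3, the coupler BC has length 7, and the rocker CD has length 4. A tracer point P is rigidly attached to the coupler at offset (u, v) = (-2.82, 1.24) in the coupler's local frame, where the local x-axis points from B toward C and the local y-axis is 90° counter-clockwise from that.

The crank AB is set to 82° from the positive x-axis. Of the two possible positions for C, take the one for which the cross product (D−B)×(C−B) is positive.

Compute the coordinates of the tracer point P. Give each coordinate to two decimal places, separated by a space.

-2.52 3.89

A=(0,0), D=(6.00,0)
B = A + 3.00·(cos82°, sin82°) = (0.4175, 2.9708)
|BD| = 6.3237
circle(B,7.00) ∩ circle(D,4.00): a=5.7711, h=3.9616
  candidates: C₊=(7.3732,3.7569) cross=25.052; C₋=(3.6510,-3.2376) cross=-25.052
  mode + wants cross > 0 → take C=(7.3732,3.7569) (cross=25.052)
ex = (C−B)/|BC| = (0.9937,0.1123); ey = (-0.1123,0.9937)
P = B + -2.82·ex + 1.24·ey = (-2.5239,3.8863)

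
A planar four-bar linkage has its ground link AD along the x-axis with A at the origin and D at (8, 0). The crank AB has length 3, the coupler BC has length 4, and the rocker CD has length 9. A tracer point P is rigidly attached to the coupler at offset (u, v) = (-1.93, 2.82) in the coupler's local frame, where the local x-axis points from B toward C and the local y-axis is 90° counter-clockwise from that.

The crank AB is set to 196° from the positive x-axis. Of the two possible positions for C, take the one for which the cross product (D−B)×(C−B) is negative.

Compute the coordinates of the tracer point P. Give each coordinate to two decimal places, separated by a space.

A=(0,0), D=(8.00,0)
B = A + 3.00·(cos196°, sin196°) = (-2.8838, -0.8269)
|BD| = 10.9152
circle(B,4.00) ∩ circle(D,9.00): a=2.4801, h=3.1384
  candidates: C₊=(-0.6486,2.4903) cross=34.256; C₋=(-0.1731,-3.7684) cross=-34.256
  mode - wants cross < 0 → take C=(-0.1731,-3.7684) (cross=-34.256)
ex = (C−B)/|BC| = (0.6777,-0.7354); ey = (0.7354,0.6777)
P = B + -1.93·ex + 2.82·ey = (-2.1180,2.5034)

-2.12 2.50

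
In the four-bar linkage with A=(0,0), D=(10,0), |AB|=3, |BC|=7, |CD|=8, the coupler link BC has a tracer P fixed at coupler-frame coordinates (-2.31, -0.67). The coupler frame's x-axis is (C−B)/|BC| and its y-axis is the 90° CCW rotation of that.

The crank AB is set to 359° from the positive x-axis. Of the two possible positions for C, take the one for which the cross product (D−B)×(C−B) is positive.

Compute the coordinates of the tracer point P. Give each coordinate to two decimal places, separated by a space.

2.84 -2.45

A=(0,0), D=(10.00,0)
B = A + 3.00·(cos359°, sin359°) = (2.9995, -0.0524)
|BD| = 7.0007
circle(B,7.00) ∩ circle(D,8.00): a=2.4290, h=6.5651
  candidates: C₊=(5.3794,6.5307) cross=45.960; C₋=(5.4776,-6.5991) cross=-45.960
  mode + wants cross > 0 → take C=(5.3794,6.5307) (cross=45.960)
ex = (C−B)/|BC| = (0.3400,0.9404); ey = (-0.9404,0.3400)
P = B + -2.31·ex + -0.67·ey = (2.8443,-2.4525)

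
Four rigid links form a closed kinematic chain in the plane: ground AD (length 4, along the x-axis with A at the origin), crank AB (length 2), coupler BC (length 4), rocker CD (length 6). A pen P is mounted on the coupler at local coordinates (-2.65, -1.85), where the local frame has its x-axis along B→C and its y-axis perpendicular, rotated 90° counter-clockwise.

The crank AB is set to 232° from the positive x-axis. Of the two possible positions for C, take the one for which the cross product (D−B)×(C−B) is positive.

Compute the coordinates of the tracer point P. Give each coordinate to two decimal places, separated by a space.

A=(0,0), D=(4.00,0)
B = A + 2.00·(cos232°, sin232°) = (-1.2313, -1.5760)
|BD| = 5.4636
circle(B,4.00) ∩ circle(D,6.00): a=0.9015, h=3.8971
  candidates: C₊=(-1.4923,2.4155) cross=21.292; C₋=(0.7560,-5.0474) cross=-21.292
  mode + wants cross > 0 → take C=(-1.4923,2.4155) (cross=21.292)
ex = (C−B)/|BC| = (-0.0652,0.9979); ey = (-0.9979,-0.0652)
P = B + -2.65·ex + -1.85·ey = (0.7876,-4.0997)

0.79 -4.10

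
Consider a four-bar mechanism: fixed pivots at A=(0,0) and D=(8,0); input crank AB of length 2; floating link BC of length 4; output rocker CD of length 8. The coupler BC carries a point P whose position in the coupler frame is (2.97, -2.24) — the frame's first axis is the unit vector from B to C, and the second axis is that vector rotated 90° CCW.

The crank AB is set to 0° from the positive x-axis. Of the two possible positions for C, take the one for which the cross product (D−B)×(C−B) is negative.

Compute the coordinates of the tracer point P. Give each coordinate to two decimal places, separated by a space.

A=(0,0), D=(8.00,0)
B = A + 2.00·(cos0°, sin0°) = (2.0000, 0.0000)
|BD| = 6.0000
circle(B,4.00) ∩ circle(D,8.00): a=-1.0000, h=3.8730
  candidates: C₊=(1.0000,3.8730) cross=23.238; C₋=(1.0000,-3.8730) cross=-23.238
  mode - wants cross < 0 → take C=(1.0000,-3.8730) (cross=-23.238)
ex = (C−B)/|BC| = (-0.2500,-0.9682); ey = (0.9682,-0.2500)
P = B + 2.97·ex + -2.24·ey = (-0.9114,-2.3157)

-0.91 -2.32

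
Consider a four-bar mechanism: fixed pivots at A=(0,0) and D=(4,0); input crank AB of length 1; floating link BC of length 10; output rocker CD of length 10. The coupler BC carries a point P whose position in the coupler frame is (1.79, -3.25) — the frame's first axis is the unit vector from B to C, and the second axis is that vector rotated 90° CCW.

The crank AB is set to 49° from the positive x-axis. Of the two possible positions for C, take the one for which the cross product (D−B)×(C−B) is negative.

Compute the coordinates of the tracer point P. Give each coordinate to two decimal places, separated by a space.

-2.68 -0.87

A=(0,0), D=(4.00,0)
B = A + 1.00·(cos49°, sin49°) = (0.6561, 0.7547)
|BD| = 3.4281
circle(B,10.00) ∩ circle(D,10.00): a=1.7140, h=9.8520
  candidates: C₊=(4.4970,9.9876) cross=33.773; C₋=(0.1590,-9.2329) cross=-33.773
  mode - wants cross < 0 → take C=(0.1590,-9.2329) (cross=-33.773)
ex = (C−B)/|BC| = (-0.0497,-0.9988); ey = (0.9988,-0.0497)
P = B + 1.79·ex + -3.25·ey = (-2.6789,-0.8715)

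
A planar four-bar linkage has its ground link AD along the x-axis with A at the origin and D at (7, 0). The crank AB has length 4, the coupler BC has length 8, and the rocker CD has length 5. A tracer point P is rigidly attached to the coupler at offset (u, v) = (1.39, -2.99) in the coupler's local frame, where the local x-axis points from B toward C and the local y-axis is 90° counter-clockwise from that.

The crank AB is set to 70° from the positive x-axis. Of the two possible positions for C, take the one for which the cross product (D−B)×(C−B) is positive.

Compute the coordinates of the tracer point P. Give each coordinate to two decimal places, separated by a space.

3.00 0.89

A=(0,0), D=(7.00,0)
B = A + 4.00·(cos70°, sin70°) = (1.3681, 3.7588)
|BD| = 6.7710
circle(B,8.00) ∩ circle(D,5.00): a=6.2654, h=4.9744
  candidates: C₊=(9.3409,4.4182) cross=33.682; C₋=(3.8181,-3.8568) cross=-33.682
  mode + wants cross > 0 → take C=(9.3409,4.4182) (cross=33.682)
ex = (C−B)/|BC| = (0.9966,0.0824); ey = (-0.0824,0.9966)
P = B + 1.39·ex + -2.99·ey = (2.9998,0.8935)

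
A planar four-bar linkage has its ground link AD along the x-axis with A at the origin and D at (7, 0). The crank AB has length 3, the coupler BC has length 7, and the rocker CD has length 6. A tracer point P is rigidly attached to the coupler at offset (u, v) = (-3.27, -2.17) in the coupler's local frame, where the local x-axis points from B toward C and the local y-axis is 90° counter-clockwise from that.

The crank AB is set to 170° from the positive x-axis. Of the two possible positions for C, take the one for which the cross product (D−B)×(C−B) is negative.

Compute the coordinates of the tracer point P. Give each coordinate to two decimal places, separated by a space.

-6.86 0.92

A=(0,0), D=(7.00,0)
B = A + 3.00·(cos170°, sin170°) = (-2.9544, 0.5209)
|BD| = 9.9680
circle(B,7.00) ∩ circle(D,6.00): a=5.6361, h=4.1514
  candidates: C₊=(2.8909,4.3721) cross=41.382; C₋=(2.4570,-3.9194) cross=-41.382
  mode - wants cross < 0 → take C=(2.4570,-3.9194) (cross=-41.382)
ex = (C−B)/|BC| = (0.7731,-0.6343); ey = (0.6343,0.7731)
P = B + -3.27·ex + -2.17·ey = (-6.8588,0.9177)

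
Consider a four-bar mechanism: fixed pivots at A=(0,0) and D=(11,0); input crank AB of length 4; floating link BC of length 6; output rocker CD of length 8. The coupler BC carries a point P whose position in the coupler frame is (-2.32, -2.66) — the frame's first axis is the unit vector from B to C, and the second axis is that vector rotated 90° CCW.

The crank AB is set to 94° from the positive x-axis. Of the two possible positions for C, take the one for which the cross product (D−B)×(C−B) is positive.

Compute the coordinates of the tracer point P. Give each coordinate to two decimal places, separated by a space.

A=(0,0), D=(11.00,0)
B = A + 4.00·(cos94°, sin94°) = (-0.2790, 3.9903)
|BD| = 11.9641
circle(B,6.00) ∩ circle(D,8.00): a=4.8119, h=3.5841
  candidates: C₊=(5.4527,5.7643) cross=42.881; C₋=(3.0619,-0.9935) cross=-42.881
  mode + wants cross > 0 → take C=(5.4527,5.7643) (cross=42.881)
ex = (C−B)/|BC| = (0.9553,0.2957); ey = (-0.2957,0.9553)
P = B + -2.32·ex + -2.66·ey = (-1.7088,0.7632)

-1.71 0.76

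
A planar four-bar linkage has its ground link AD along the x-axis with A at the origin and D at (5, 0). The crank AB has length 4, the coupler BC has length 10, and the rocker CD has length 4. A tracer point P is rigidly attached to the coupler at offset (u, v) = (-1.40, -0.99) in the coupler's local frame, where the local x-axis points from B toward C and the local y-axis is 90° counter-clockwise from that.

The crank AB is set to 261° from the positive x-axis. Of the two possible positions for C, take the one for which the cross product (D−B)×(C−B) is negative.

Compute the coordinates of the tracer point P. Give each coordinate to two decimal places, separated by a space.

-1.66 -5.32

A=(0,0), D=(5.00,0)
B = A + 4.00·(cos261°, sin261°) = (-0.6257, -3.9508)
|BD| = 6.8744
circle(B,10.00) ∩ circle(D,4.00): a=9.5468, h=2.9763
  candidates: C₊=(5.4765,3.9715) cross=20.460; C₋=(8.8975,-0.8998) cross=-20.460
  mode - wants cross < 0 → take C=(8.8975,-0.8998) (cross=-20.460)
ex = (C−B)/|BC| = (0.9523,0.3051); ey = (-0.3051,0.9523)
P = B + -1.40·ex + -0.99·ey = (-1.6569,-5.3207)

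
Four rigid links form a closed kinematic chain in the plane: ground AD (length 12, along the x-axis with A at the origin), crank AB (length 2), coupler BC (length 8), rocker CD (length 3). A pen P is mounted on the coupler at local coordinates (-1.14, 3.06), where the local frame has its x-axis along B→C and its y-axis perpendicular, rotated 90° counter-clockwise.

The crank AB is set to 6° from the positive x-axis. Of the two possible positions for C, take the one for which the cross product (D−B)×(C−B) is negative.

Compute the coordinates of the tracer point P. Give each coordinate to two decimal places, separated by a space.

A=(0,0), D=(12.00,0)
B = A + 2.00·(cos6°, sin6°) = (1.9890, 0.2091)
|BD| = 10.0131
circle(B,8.00) ∩ circle(D,3.00): a=7.7530, h=1.9727
  candidates: C₊=(9.7815,2.0195) cross=19.753; C₋=(9.6991,-1.9251) cross=-19.753
  mode - wants cross < 0 → take C=(9.6991,-1.9251) (cross=-19.753)
ex = (C−B)/|BC| = (0.9638,-0.2668); ey = (0.2668,0.9638)
P = B + -1.14·ex + 3.06·ey = (1.7067,3.4623)

1.71 3.46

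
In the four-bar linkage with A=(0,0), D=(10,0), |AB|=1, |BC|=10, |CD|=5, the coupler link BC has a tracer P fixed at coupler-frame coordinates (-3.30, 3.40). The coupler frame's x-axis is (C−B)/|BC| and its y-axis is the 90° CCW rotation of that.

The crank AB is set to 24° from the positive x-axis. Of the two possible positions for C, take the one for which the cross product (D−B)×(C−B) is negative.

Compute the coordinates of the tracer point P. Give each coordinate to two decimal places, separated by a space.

A=(0,0), D=(10.00,0)
B = A + 1.00·(cos24°, sin24°) = (0.9135, 0.4067)
|BD| = 9.0956
circle(B,10.00) ∩ circle(D,5.00): a=8.6707, h=4.9819
  candidates: C₊=(9.7983,4.9959) cross=45.313; C₋=(9.3528,-4.9579) cross=-45.313
  mode - wants cross < 0 → take C=(9.3528,-4.9579) (cross=-45.313)
ex = (C−B)/|BC| = (0.8439,-0.5365); ey = (0.5365,0.8439)
P = B + -3.30·ex + 3.40·ey = (-0.0474,5.0464)

-0.05 5.05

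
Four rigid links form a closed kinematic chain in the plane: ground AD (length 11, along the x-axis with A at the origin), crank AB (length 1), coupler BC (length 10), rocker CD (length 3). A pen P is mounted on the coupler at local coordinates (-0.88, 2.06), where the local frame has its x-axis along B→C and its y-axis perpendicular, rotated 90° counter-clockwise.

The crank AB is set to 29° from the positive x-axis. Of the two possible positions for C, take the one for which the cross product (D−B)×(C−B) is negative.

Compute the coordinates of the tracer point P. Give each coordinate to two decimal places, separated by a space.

A=(0,0), D=(11.00,0)
B = A + 1.00·(cos29°, sin29°) = (0.8746, 0.4848)
|BD| = 10.1370
circle(B,10.00) ∩ circle(D,3.00): a=9.5570, h=2.9434
  candidates: C₊=(10.5615,2.9678) cross=29.837; C₋=(10.2799,-2.9123) cross=-29.837
  mode - wants cross < 0 → take C=(10.2799,-2.9123) (cross=-29.837)
ex = (C−B)/|BC| = (0.9405,-0.3397); ey = (0.3397,0.9405)
P = B + -0.88·ex + 2.06·ey = (0.7468,2.7212)

0.75 2.72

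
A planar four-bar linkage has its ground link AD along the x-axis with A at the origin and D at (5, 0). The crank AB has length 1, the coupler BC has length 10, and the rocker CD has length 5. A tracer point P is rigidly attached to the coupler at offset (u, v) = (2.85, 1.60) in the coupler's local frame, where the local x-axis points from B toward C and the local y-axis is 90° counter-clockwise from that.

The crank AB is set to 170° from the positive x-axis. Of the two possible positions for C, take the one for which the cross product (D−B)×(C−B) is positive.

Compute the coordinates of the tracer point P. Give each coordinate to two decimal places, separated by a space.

A=(0,0), D=(5.00,0)
B = A + 1.00·(cos170°, sin170°) = (-0.9848, 0.1736)
|BD| = 5.9873
circle(B,10.00) ∩ circle(D,5.00): a=9.2569, h=3.7828
  candidates: C₊=(8.3779,3.6864) cross=22.649; C₋=(8.1585,-3.8761) cross=-22.649
  mode + wants cross > 0 → take C=(8.3779,3.6864) (cross=22.649)
ex = (C−B)/|BC| = (0.9363,0.3513); ey = (-0.3513,0.9363)
P = B + 2.85·ex + 1.60·ey = (1.1215,2.6728)

1.12 2.67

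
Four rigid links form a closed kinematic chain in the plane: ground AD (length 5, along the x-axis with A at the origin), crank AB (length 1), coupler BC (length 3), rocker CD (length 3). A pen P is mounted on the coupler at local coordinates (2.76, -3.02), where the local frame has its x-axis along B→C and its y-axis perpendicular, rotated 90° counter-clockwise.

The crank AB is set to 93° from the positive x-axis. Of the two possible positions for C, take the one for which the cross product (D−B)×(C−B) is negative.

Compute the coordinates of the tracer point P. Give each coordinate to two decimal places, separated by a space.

-0.03 -3.09

A=(0,0), D=(5.00,0)
B = A + 1.00·(cos93°, sin93°) = (-0.0523, 0.9986)
|BD| = 5.1501
circle(B,3.00) ∩ circle(D,3.00): a=2.5750, h=1.5392
  candidates: C₊=(2.7723,2.0093) cross=7.927; C₋=(2.1754,-1.0107) cross=-7.927
  mode - wants cross < 0 → take C=(2.1754,-1.0107) (cross=-7.927)
ex = (C−B)/|BC| = (0.7426,-0.6698); ey = (0.6698,0.7426)
P = B + 2.76·ex + -3.02·ey = (-0.0255,-3.0925)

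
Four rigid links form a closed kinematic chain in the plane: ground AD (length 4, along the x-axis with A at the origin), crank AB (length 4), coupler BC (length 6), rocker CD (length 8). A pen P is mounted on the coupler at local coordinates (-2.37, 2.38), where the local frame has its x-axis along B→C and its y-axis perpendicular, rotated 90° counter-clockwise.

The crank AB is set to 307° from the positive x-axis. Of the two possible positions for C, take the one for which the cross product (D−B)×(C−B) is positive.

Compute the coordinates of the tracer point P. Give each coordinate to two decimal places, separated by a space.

4.53 -5.80

A=(0,0), D=(4.00,0)
B = A + 4.00·(cos307°, sin307°) = (2.4073, -3.1945)
|BD| = 3.5696
circle(B,6.00) ∩ circle(D,8.00): a=-2.1372, h=5.6064
  candidates: C₊=(-3.5638,-2.6056) cross=20.013; C₋=(6.4710,-7.6088) cross=-20.013
  mode + wants cross > 0 → take C=(-3.5638,-2.6056) (cross=20.013)
ex = (C−B)/|BC| = (-0.9952,0.0981); ey = (-0.0981,-0.9952)
P = B + -2.37·ex + 2.38·ey = (4.5322,-5.7957)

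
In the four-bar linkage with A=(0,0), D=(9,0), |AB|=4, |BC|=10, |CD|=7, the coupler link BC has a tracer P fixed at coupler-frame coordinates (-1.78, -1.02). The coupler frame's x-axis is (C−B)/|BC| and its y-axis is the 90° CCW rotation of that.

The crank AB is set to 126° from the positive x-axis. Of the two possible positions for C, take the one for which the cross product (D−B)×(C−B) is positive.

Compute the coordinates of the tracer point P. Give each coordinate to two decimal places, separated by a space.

-3.67 1.66

A=(0,0), D=(9.00,0)
B = A + 4.00·(cos126°, sin126°) = (-2.3511, 3.2361)
|BD| = 11.8034
circle(B,10.00) ∩ circle(D,7.00): a=8.0621, h=5.9163
  candidates: C₊=(7.0241,6.7153) cross=69.832; C₋=(3.7800,-4.6639) cross=-69.832
  mode + wants cross > 0 → take C=(7.0241,6.7153) (cross=69.832)
ex = (C−B)/|BC| = (0.9375,0.3479); ey = (-0.3479,0.9375)
P = B + -1.78·ex + -1.02·ey = (-3.6650,1.6605)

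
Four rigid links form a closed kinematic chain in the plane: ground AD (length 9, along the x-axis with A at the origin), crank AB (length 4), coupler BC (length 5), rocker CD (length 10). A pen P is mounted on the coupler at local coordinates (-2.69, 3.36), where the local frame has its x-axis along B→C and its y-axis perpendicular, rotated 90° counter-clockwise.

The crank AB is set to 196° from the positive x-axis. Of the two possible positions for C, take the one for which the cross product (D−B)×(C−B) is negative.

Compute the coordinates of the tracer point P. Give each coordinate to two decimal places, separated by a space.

A=(0,0), D=(9.00,0)
B = A + 4.00·(cos196°, sin196°) = (-3.8450, -1.1025)
|BD| = 12.8923
circle(B,5.00) ∩ circle(D,10.00): a=3.5374, h=3.5336
  candidates: C₊=(-0.6228,2.7207) cross=45.557; C₋=(-0.0184,-4.3207) cross=-45.557
  mode - wants cross < 0 → take C=(-0.0184,-4.3207) (cross=-45.557)
ex = (C−B)/|BC| = (0.7653,-0.6436); ey = (0.6436,0.7653)
P = B + -2.69·ex + 3.36·ey = (-3.7412,3.2003)

-3.74 3.20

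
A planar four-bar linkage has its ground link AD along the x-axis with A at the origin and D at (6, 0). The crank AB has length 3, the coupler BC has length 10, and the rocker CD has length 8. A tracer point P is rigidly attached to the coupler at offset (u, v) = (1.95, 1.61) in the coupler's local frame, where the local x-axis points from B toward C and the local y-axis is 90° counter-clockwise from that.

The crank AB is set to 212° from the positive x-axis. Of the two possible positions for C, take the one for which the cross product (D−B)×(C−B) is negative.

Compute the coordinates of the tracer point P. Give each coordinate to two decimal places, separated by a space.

A=(0,0), D=(6.00,0)
B = A + 3.00·(cos212°, sin212°) = (-2.5441, -1.5898)
|BD| = 8.6908
circle(B,10.00) ∩ circle(D,8.00): a=6.4166, h=7.6699
  candidates: C₊=(2.3611,7.1245) cross=66.658; C₋=(5.1672,-7.9565) cross=-66.658
  mode - wants cross < 0 → take C=(5.1672,-7.9565) (cross=-66.658)
ex = (C−B)/|BC| = (0.7711,-0.6367); ey = (0.6367,0.7711)
P = B + 1.95·ex + 1.61·ey = (-0.0154,-1.5898)

-0.02 -1.59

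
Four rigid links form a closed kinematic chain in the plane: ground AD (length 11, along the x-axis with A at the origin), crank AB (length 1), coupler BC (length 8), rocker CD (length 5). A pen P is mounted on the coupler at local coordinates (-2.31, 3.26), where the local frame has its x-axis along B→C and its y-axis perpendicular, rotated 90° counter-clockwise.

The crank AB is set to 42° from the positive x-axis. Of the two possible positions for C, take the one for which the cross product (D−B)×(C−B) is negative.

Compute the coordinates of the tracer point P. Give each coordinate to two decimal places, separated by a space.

A=(0,0), D=(11.00,0)
B = A + 1.00·(cos42°, sin42°) = (0.7431, 0.6691)
|BD| = 10.2787
circle(B,8.00) ∩ circle(D,5.00): a=7.0365, h=3.8063
  candidates: C₊=(8.0125,4.0093) cross=39.124; C₋=(7.5169,-3.5872) cross=-39.124
  mode - wants cross < 0 → take C=(7.5169,-3.5872) (cross=-39.124)
ex = (C−B)/|BC| = (0.8467,-0.5320); ey = (0.5320,0.8467)
P = B + -2.31·ex + 3.26·ey = (0.5217,4.6584)

0.52 4.66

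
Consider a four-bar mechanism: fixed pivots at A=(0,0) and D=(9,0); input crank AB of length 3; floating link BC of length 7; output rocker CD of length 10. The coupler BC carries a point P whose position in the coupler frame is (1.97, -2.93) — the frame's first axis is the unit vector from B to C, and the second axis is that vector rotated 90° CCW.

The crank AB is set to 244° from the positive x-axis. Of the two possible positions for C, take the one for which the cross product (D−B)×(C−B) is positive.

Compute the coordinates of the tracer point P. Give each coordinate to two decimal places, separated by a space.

1.92 -1.28

A=(0,0), D=(9.00,0)
B = A + 3.00·(cos244°, sin244°) = (-1.3151, -2.6964)
|BD| = 10.6617
circle(B,7.00) ∩ circle(D,10.00): a=2.9391, h=6.3531
  candidates: C₊=(-0.0783,4.1935) cross=67.735; C₋=(3.1352,-8.0996) cross=-67.735
  mode + wants cross > 0 → take C=(-0.0783,4.1935) (cross=67.735)
ex = (C−B)/|BC| = (0.1767,0.9843); ey = (-0.9843,0.1767)
P = B + 1.97·ex + -2.93·ey = (1.9169,-1.2751)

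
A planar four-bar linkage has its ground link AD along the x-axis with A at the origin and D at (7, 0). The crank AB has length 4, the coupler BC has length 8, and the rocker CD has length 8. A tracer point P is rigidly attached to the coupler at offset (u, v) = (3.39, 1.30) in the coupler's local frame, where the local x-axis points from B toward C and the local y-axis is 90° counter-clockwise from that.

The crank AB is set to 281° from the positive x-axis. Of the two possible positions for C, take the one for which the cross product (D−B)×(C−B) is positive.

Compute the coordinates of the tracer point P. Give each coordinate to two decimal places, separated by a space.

A=(0,0), D=(7.00,0)
B = A + 4.00·(cos281°, sin281°) = (0.7632, -3.9265)
|BD| = 7.3699
circle(B,8.00) ∩ circle(D,8.00): a=3.6849, h=7.1008
  candidates: C₊=(0.0985,4.0458) cross=52.332; C₋=(7.6648,-7.9723) cross=-52.332
  mode + wants cross > 0 → take C=(0.0985,4.0458) (cross=52.332)
ex = (C−B)/|BC| = (-0.0831,0.9965); ey = (-0.9965,-0.0831)
P = B + 3.39·ex + 1.30·ey = (-0.8140,-0.6563)

-0.81 -0.66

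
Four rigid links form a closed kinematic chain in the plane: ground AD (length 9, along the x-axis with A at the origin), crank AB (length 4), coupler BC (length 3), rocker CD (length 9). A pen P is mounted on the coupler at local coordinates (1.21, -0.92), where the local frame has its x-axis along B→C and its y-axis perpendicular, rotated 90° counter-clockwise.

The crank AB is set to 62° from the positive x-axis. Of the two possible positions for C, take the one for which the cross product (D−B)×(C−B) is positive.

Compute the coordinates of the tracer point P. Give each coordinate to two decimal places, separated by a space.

3.09 4.45

A=(0,0), D=(9.00,0)
B = A + 4.00·(cos62°, sin62°) = (1.8779, 3.5318)
|BD| = 7.9497
circle(B,3.00) ∩ circle(D,9.00): a=-0.5536, h=2.9485
  candidates: C₊=(2.6918,6.4193) cross=23.440; C₋=(0.0720,1.1362) cross=-23.440
  mode + wants cross > 0 → take C=(2.6918,6.4193) (cross=23.440)
ex = (C−B)/|BC| = (0.2713,0.9625); ey = (-0.9625,0.2713)
P = B + 1.21·ex + -0.92·ey = (3.0917,4.4468)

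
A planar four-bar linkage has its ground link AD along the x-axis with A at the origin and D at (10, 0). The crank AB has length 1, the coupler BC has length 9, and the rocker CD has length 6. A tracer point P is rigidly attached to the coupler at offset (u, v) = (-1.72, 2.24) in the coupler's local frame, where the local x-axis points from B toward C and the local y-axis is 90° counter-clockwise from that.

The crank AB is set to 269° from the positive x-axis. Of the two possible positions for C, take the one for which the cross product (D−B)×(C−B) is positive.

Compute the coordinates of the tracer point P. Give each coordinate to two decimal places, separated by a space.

-2.79 -0.48

A=(0,0), D=(10.00,0)
B = A + 1.00·(cos269°, sin269°) = (-0.0175, -0.9998)
|BD| = 10.0672
circle(B,9.00) ∩ circle(D,6.00): a=7.2686, h=5.3073
  candidates: C₊=(6.6881,5.0031) cross=53.430; C₋=(7.7423,-5.5590) cross=-53.430
  mode + wants cross > 0 → take C=(6.6881,5.0031) (cross=53.430)
ex = (C−B)/|BC| = (0.7451,0.6670); ey = (-0.6670,0.7451)
P = B + -1.72·ex + 2.24·ey = (-2.7930,-0.4781)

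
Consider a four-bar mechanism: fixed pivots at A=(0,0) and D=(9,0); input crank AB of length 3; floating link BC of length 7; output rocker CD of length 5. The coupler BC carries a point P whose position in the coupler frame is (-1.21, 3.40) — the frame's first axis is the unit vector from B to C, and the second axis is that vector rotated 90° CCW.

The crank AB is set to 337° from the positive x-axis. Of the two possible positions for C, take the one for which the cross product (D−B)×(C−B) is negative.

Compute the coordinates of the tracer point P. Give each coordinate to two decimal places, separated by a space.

A=(0,0), D=(9.00,0)
B = A + 3.00·(cos337°, sin337°) = (2.7615, -1.1722)
|BD| = 6.3477
circle(B,7.00) ∩ circle(D,5.00): a=5.0643, h=4.8325
  candidates: C₊=(6.8463,4.5124) cross=30.675; C₋=(8.6311,-4.9864) cross=-30.675
  mode - wants cross < 0 → take C=(8.6311,-4.9864) (cross=-30.675)
ex = (C−B)/|BC| = (0.8385,-0.5449); ey = (0.5449,0.8385)
P = B + -1.21·ex + 3.40·ey = (3.5995,2.3381)

3.60 2.34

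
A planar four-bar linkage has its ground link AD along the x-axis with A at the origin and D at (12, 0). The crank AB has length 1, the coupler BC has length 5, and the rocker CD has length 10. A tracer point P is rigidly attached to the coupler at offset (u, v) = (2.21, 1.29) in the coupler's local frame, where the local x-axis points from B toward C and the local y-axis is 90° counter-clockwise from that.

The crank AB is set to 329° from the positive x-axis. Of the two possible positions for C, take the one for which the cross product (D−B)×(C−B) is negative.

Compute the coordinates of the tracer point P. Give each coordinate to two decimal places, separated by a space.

3.06 -1.82

A=(0,0), D=(12.00,0)
B = A + 1.00·(cos329°, sin329°) = (0.8572, -0.5150)
|BD| = 11.1547
circle(B,5.00) ∩ circle(D,10.00): a=2.2156, h=4.4823
  candidates: C₊=(2.8634,4.0648) cross=49.999; C₋=(3.2773,-4.8903) cross=-49.999
  mode - wants cross < 0 → take C=(3.2773,-4.8903) (cross=-49.999)
ex = (C−B)/|BC| = (0.4840,-0.8751); ey = (0.8751,0.4840)
P = B + 2.21·ex + 1.29·ey = (3.0557,-1.8245)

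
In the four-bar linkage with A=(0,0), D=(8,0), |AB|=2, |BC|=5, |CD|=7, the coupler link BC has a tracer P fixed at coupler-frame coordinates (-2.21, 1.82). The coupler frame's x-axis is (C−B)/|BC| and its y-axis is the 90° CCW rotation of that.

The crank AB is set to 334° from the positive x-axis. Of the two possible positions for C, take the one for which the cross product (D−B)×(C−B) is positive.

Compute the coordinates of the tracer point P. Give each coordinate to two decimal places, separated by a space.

-0.24 -2.88

A=(0,0), D=(8.00,0)
B = A + 2.00·(cos334°, sin334°) = (1.7976, -0.8767)
|BD| = 6.2641
circle(B,5.00) ∩ circle(D,7.00): a=1.2163, h=4.8498
  candidates: C₊=(2.3232,4.0956) cross=30.379; C₋=(3.6808,-5.5086) cross=-30.379
  mode + wants cross > 0 → take C=(2.3232,4.0956) (cross=30.379)
ex = (C−B)/|BC| = (0.1051,0.9945); ey = (-0.9945,0.1051)
P = B + -2.21·ex + 1.82·ey = (-0.2446,-2.8832)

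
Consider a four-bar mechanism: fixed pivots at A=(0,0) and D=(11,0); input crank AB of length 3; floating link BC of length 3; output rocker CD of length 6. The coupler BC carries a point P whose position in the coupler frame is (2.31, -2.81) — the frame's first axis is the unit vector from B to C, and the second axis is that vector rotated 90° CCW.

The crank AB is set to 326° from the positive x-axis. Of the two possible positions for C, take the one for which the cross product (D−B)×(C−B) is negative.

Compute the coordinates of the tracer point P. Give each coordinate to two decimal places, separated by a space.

4.23 -4.87

A=(0,0), D=(11.00,0)
B = A + 3.00·(cos326°, sin326°) = (2.4871, -1.6776)
|BD| = 8.6766
circle(B,3.00) ∩ circle(D,6.00): a=2.7824, h=1.1217
  candidates: C₊=(5.0001,-0.0391) cross=9.733; C₋=(5.4339,-2.2402) cross=-9.733
  mode - wants cross < 0 → take C=(5.4339,-2.2402) (cross=-9.733)
ex = (C−B)/|BC| = (0.9823,-0.1875); ey = (0.1875,0.9823)
P = B + 2.31·ex + -2.81·ey = (4.2292,-4.8709)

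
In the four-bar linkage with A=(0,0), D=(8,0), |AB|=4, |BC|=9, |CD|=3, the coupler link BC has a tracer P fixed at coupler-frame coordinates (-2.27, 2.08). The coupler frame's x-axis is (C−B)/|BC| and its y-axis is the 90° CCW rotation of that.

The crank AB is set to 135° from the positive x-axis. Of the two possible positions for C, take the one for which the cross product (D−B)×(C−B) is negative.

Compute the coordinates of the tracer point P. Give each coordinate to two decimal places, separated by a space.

A=(0,0), D=(8.00,0)
B = A + 4.00·(cos135°, sin135°) = (-2.8284, 2.8284)
|BD| = 11.1917
circle(B,9.00) ∩ circle(D,3.00): a=8.8125, h=1.8274
  candidates: C₊=(6.1599,2.3694) cross=20.452; C₋=(5.2362,-1.1668) cross=-20.452
  mode - wants cross < 0 → take C=(5.2362,-1.1668) (cross=-20.452)
ex = (C−B)/|BC| = (0.8961,-0.4439); ey = (0.4439,0.8961)
P = B + -2.27·ex + 2.08·ey = (-3.9392,5.6999)

-3.94 5.70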